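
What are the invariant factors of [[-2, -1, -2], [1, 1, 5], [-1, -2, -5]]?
The Jordan structure of A has elementary divisors (x + 2)^3. Arranging the block sizes at each eigenvalue in decreasing order and taking row products gives the invariant factors.

Invariant factors (smallest first, each dividing the next): (x + 2)^3.

Check: the last factor (x + 2)^3 is the minimal polynomial, and the product (x + 2)^3 is the characteristic polynomial.

(x + 2)^3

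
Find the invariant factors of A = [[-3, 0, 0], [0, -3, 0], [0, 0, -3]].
The Jordan structure of A has elementary divisors (x + 3), (x + 3), (x + 3). Arranging the block sizes at each eigenvalue in decreasing order and taking row products gives the invariant factors.

Invariant factors (smallest first, each dividing the next): x + 3, x + 3, x + 3.

Check: the last factor x + 3 is the minimal polynomial, and the product (x + 3)^3 is the characteristic polynomial.

x + 3, x + 3, x + 3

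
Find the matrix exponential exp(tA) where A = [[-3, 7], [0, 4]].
A has Jordan form J = [[-3, 0], [0, 4]] with A = PJP^{-1}, so e^{tA} = P e^{tJ} P^{-1}.

For a Jordan block J_k(λ), e^{tJ_k(λ)} = e^{λt} · (I + tN + t^2 N^2/2! + ... + t^{k-1} N^{k-1}/(k-1)!) where N is the nilpotent superdiagonal part.

Assembling the blocks and conjugating back gives the entries of e^{tA} as shown above.

e^{tA} = [[e^{-3*t}, (e^{7*t} - 1)*e^{-3*t}], [0, e^{4*t}]]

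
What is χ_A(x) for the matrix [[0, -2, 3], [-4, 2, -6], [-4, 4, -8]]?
xI - A = [[x, 2, -3], [4, x - 2, 6], [4, -4, x + 8]].

Expanding det(xI - A) along the first row:
det(xI - A) = + (x)·det([[x - 2, 6], [-4, x + 8]]) - (2)·det([[4, 6], [4, x + 8]]) + (-3)·det([[4, x - 2], [4, -4]]).

Evaluating gives χ_A(x) = x^3 + 6x^2 + 12x + 8 = (x + 2)^3.

χ_A(x) = (x + 2)^3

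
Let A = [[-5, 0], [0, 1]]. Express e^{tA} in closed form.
A has Jordan form J = [[-5, 0], [0, 1]] with A = PJP^{-1}, so e^{tA} = P e^{tJ} P^{-1}.

For a Jordan block J_k(λ), e^{tJ_k(λ)} = e^{λt} · (I + tN + t^2 N^2/2! + ... + t^{k-1} N^{k-1}/(k-1)!) where N is the nilpotent superdiagonal part.

Assembling the blocks and conjugating back gives the entries of e^{tA} as shown above.

e^{tA} = [[e^{-5*t}, 0], [0, e^{t}]]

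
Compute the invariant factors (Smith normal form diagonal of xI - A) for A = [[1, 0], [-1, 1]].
(x - 1)^2

The Jordan structure of A has elementary divisors (x - 1)^2. Arranging the block sizes at each eigenvalue in decreasing order and taking row products gives the invariant factors.

Invariant factors (smallest first, each dividing the next): (x - 1)^2.

Check: the last factor (x - 1)^2 is the minimal polynomial, and the product (x - 1)^2 is the characteristic polynomial.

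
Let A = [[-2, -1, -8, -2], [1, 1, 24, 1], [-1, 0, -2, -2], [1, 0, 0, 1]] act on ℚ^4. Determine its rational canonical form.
R = [[0, 0, 0, 16], [1, 0, 0, 24], [0, 1, 0, 8], [0, 0, 1, -2]]

The invariant factors of A (the non-unit diagonal entries of the Smith normal form of xI - A over ℚ[x]) are (x + 2)^2(x^2 - 2x - 4), each dividing the next. The characteristic polynomial is their product, (x + 2)^2(x^2 - 2x - 4).

The rational canonical form is the block-diagonal matrix of companion matrices C(f_i):
R = [[0, 0, 0, 16], [1, 0, 0, 24], [0, 1, 0, 8], [0, 0, 1, -2]].

Note the characteristic polynomial does not split into linear factors over ℚ, so A has no Jordan form over ℚ; the rational canonical form exists over any field.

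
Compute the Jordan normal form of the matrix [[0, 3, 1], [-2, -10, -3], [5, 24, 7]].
J = [[-1, 1, 0], [0, -1, 1], [0, 0, -1]]

The characteristic polynomial is det(xI - A) = (x + 1)^3, so the eigenvalues are -1 (algebraic multiplicity 3).

For λ = -1: rank(A + I) = 2, rank((A + I)^2) = 1, rank((A + I)^3) = 0. The eigenspace has dimension 3 - 2 = 1, so there is 1 Jordan block; the rank sequence gives block sizes [3].

Assembling the blocks gives the Jordan form J above.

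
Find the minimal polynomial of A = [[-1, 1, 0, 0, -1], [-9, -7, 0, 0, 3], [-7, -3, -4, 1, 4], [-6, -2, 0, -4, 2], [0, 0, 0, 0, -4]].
m_A(x) = (x + 4)^2

The characteristic polynomial factors as (x + 4)^5. The minimal polynomial is ∏(x - λ)^{k_λ} where k_λ is the size of the largest Jordan block at λ.

For λ = -4: rank(A + 4I) = 2, and the largest Jordan block has size 2 (the smallest k with rank((A + 4I)^k) = rank((A + 4I)^(k+1))).

So m_A(x) = (x + 4)^2.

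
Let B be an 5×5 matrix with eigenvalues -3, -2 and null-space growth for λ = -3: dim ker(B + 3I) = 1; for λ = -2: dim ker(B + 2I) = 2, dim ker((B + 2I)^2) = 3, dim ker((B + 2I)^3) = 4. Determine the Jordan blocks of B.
λ = -3: successive nullity increments [1] count blocks of size ≥ k; block sizes are [1].
λ = -2: successive nullity increments [2, 1, 1] count blocks of size ≥ k; block sizes are [3, 1].

Jordan blocks: (-3, 1), (-2, 3), (-2, 1)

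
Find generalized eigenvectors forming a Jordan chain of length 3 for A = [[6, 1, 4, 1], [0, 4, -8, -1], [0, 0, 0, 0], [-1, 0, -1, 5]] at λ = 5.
v_1 = [[0, 0, 0, 1]]^T, v_2 = [[1, -1, 0, 0]]^T, v_3 = [[0, 1, 0, -1]]^T

We seek v_1 ∈ ker((A - 5I)^3) \ ker((A - 5I)^2), then set v_{i+1} = (A - 5I) v_i.

One such chain is v_1 = [[0, 0, 0, 1]]^T, v_2 = [[1, -1, 0, 0]]^T, v_3 = [[0, 1, 0, -1]]^T. Check: (A - 5I) v_3 = [[0, 0, 0, 0]]^T = 0.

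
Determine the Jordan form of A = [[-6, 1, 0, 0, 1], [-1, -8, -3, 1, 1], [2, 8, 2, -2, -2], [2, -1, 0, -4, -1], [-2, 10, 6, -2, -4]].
The characteristic polynomial is det(xI - A) = (x + 4)^5, so the eigenvalues are -4 (algebraic multiplicity 5).

For λ = -4: rank(A + 4I) = 2, rank((A + 4I)^2) = 1, rank((A + 4I)^3) = 0. The eigenspace has dimension 5 - 2 = 3, so there are 3 Jordan blocks; the rank sequence gives block sizes [3, 1, 1].

Assembling the blocks gives the Jordan form J above.

J = [[-4, 1, 0, 0, 0], [0, -4, 1, 0, 0], [0, 0, -4, 0, 0], [0, 0, 0, -4, 0], [0, 0, 0, 0, -4]]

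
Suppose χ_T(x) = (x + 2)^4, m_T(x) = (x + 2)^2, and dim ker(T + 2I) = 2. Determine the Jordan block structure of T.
Jordan blocks: (-2, 2), (-2, 2)

λ = -2: algebraic multiplicity 4 (exponent in χ_T), largest block size 2 (exponent in m_T), 2 blocks (geometric multiplicity). These force block sizes [2, 2].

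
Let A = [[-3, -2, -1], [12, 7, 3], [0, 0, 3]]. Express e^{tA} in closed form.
A has Jordan form J = [[1, 0, 0], [0, 3, 1], [0, 0, 3]] with A = PJP^{-1}, so e^{tA} = P e^{tJ} P^{-1}.

For a Jordan block J_k(λ), e^{tJ_k(λ)} = e^{λt} · (I + tN + t^2 N^2/2! + ... + t^{k-1} N^{k-1}/(k-1)!) where N is the nilpotent superdiagonal part.

Assembling the blocks and conjugating back gives the entries of e^{tA} as shown above.

e^{tA} = [[(3 - 2*e^{2*t})*e^{t}, -e^{3*t} + e^{t}, -t*e^{3*t}], [6*(e^{2*t} - 1)*e^{t}, (3*e^{2*t} - 2)*e^{t}, 3*t*e^{3*t}], [0, 0, e^{3*t}]]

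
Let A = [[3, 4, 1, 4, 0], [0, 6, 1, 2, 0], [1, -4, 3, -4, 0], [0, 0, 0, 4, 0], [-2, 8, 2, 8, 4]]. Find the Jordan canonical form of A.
J = [[4, 1, 0, 0, 0], [0, 4, 1, 0, 0], [0, 0, 4, 0, 0], [0, 0, 0, 4, 0], [0, 0, 0, 0, 4]]

The characteristic polynomial is det(xI - A) = (x - 4)^5, so the eigenvalues are 4 (algebraic multiplicity 5).

For λ = 4: rank(A - 4I) = 2, rank((A - 4I)^2) = 1, rank((A - 4I)^3) = 0. The eigenspace has dimension 5 - 2 = 3, so there are 3 Jordan blocks; the rank sequence gives block sizes [3, 1, 1].

Assembling the blocks gives the Jordan form J above.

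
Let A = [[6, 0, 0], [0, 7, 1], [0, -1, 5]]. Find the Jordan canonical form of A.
J = [[6, 1, 0], [0, 6, 0], [0, 0, 6]]

The characteristic polynomial is det(xI - A) = (x - 6)^3, so the eigenvalues are 6 (algebraic multiplicity 3).

For λ = 6: rank(A - 6I) = 1, rank((A - 6I)^2) = 0. The eigenspace has dimension 3 - 1 = 2, so there are 2 Jordan blocks; the rank sequence gives block sizes [2, 1].

Assembling the blocks gives the Jordan form J above.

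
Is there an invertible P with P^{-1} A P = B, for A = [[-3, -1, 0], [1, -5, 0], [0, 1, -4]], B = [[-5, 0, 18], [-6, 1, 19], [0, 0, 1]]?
trace(A) = -12 but trace(B) = -3. The trace is a similarity invariant, so A and B are not similar.

No.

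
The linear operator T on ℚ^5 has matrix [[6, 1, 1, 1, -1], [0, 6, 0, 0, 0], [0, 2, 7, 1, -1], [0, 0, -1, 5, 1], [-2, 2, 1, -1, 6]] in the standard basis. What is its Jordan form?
The characteristic polynomial is det(xI - A) = (x - 6)^5, so the eigenvalues are 6 (algebraic multiplicity 5).

For λ = 6: rank(A - 6I) = 3, rank((A - 6I)^2) = 1, rank((A - 6I)^3) = 0. The eigenspace has dimension 5 - 3 = 2, so there are 2 Jordan blocks; the rank sequence gives block sizes [3, 2].

Assembling the blocks gives the Jordan form J above.

J = [[6, 1, 0, 0, 0], [0, 6, 1, 0, 0], [0, 0, 6, 0, 0], [0, 0, 0, 6, 1], [0, 0, 0, 0, 6]]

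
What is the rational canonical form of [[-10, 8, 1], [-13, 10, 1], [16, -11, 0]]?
The invariant factors of A (the non-unit diagonal entries of the Smith normal form of xI - A over ℚ[x]) are x^3 - x - 1, each dividing the next. The characteristic polynomial is their product, x^3 - x - 1.

The rational canonical form is the block-diagonal matrix of companion matrices C(f_i):
R = [[0, 0, 1], [1, 0, 1], [0, 1, 0]].

Note the characteristic polynomial does not split into linear factors over ℚ, so A has no Jordan form over ℚ; the rational canonical form exists over any field.

R = [[0, 0, 1], [1, 0, 1], [0, 1, 0]]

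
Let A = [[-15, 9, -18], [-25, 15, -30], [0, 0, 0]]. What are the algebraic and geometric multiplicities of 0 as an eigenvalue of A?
The characteristic polynomial is x^3, so the factor x appears with exponent 3: the algebraic multiplicity is 3.

rank(A) = 1, so the eigenspace has dimension 3 - 1 = 2: the geometric multiplicity is 2.

Since 2 < 3, A is not diagonalizable.

algebraic multiplicity 3, geometric multiplicity 2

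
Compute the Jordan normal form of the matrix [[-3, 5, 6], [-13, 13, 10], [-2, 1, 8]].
The characteristic polynomial is det(xI - A) = (x - 6)^3, so the eigenvalues are 6 (algebraic multiplicity 3).

For λ = 6: rank(A - 6I) = 2, rank((A - 6I)^2) = 1, rank((A - 6I)^3) = 0. The eigenspace has dimension 3 - 2 = 1, so there is 1 Jordan block; the rank sequence gives block sizes [3].

Assembling the blocks gives the Jordan form J above.

J = [[6, 1, 0], [0, 6, 1], [0, 0, 6]]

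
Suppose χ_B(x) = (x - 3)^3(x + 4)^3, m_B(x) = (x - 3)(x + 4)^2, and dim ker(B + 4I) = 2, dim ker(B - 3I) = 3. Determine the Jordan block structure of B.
Jordan blocks: (-4, 2), (-4, 1), (3, 1), (3, 1), (3, 1)

λ = -4: algebraic multiplicity 3 (exponent in χ_B), largest block size 2 (exponent in m_B), 2 blocks (geometric multiplicity). These force block sizes [2, 1].
λ = 3: algebraic multiplicity 3 (exponent in χ_B), largest block size 1 (exponent in m_B), 3 blocks (geometric multiplicity). These force block sizes [1, 1, 1].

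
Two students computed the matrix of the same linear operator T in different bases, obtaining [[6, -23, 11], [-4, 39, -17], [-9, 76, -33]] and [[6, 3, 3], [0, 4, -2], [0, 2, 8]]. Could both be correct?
trace(A) = 12 but trace(B) = 18. The trace is a similarity invariant, so A and B are not similar.

No.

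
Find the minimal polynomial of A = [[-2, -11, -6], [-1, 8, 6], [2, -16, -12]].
The characteristic polynomial factors as x(x + 3)^2. The minimal polynomial is ∏(x - λ)^{k_λ} where k_λ is the size of the largest Jordan block at λ.

For λ = -3: rank(A + 3I) = 2, and the largest Jordan block has size 2 (the smallest k with rank((A + 3I)^k) = rank((A + 3I)^(k+1))).
For λ = 0: rank(A) = 2, and the largest Jordan block has size 1 (the smallest k with rank(A^k) = rank(A^(k+1))).

So m_A(x) = x(x + 3)^2.

m_A(x) = x(x + 3)^2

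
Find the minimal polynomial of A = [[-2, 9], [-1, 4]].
The characteristic polynomial factors as (x - 1)^2. The minimal polynomial is ∏(x - λ)^{k_λ} where k_λ is the size of the largest Jordan block at λ.

For λ = 1: rank(A - I) = 1, and the largest Jordan block has size 2 (the smallest k with rank((A - I)^k) = rank((A - I)^(k+1))).

So m_A(x) = (x - 1)^2.

m_A(x) = (x - 1)^2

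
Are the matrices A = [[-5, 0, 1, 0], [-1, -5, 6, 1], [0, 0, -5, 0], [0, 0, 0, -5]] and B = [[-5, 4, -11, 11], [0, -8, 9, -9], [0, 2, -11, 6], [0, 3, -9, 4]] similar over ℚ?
Yes.

Two matrices over a field are similar if and only if they have the same invariant factors.

Both A and B have characteristic polynomial (x + 5)^4 and minimal polynomial (x + 5)^3. Computing further, both have invariant factors x + 5, (x + 5)^3. Hence A and B are similar.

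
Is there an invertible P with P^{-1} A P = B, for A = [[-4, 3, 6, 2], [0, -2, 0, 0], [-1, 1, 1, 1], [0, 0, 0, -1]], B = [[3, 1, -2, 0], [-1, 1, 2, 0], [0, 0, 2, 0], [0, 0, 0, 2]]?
trace(A) = -6 but trace(B) = 8. The trace is a similarity invariant, so A and B are not similar.

No.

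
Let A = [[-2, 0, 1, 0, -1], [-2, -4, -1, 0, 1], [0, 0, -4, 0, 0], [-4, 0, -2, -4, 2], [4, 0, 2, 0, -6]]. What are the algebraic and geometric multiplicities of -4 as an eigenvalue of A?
The characteristic polynomial is (x + 4)^5, so the factor x + 4 appears with exponent 5: the algebraic multiplicity is 5.

rank(A + 4I) = 1, so the eigenspace has dimension 5 - 1 = 4: the geometric multiplicity is 4.

Since 4 < 5, A is not diagonalizable.

algebraic multiplicity 5, geometric multiplicity 4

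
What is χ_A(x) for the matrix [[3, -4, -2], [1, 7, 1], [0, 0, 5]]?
xI - A = [[x - 3, 4, 2], [-1, x - 7, -1], [0, 0, x - 5]].

Expanding det(xI - A) along the first row:
det(xI - A) = + (x - 3)·det([[x - 7, -1], [0, x - 5]]) - (4)·det([[-1, -1], [0, x - 5]]) + (2)·det([[-1, x - 7], [0, 0]]).

Evaluating gives χ_A(x) = x^3 - 15x^2 + 75x - 125 = (x - 5)^3.

χ_A(x) = (x - 5)^3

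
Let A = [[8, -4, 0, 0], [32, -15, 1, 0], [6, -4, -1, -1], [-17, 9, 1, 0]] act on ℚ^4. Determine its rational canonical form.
R = [[0, 0, 0, -4], [1, 0, 0, -16], [0, 1, 0, -20], [0, 0, 1, -8]]

The invariant factors of A (the non-unit diagonal entries of the Smith normal form of xI - A over ℚ[x]) are (x^2 + 4x + 2)^2, each dividing the next. The characteristic polynomial is their product, (x^2 + 4x + 2)^2.

The rational canonical form is the block-diagonal matrix of companion matrices C(f_i):
R = [[0, 0, 0, -4], [1, 0, 0, -16], [0, 1, 0, -20], [0, 0, 1, -8]].

Note the characteristic polynomial does not split into linear factors over ℚ, so A has no Jordan form over ℚ; the rational canonical form exists over any field.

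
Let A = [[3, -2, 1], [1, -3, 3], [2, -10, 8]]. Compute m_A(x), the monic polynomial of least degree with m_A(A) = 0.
The characteristic polynomial factors as (x - 3)^2(x - 2). The minimal polynomial is ∏(x - λ)^{k_λ} where k_λ is the size of the largest Jordan block at λ.

For λ = 2: rank(A - 2I) = 2, and the largest Jordan block has size 1 (the smallest k with rank((A - 2I)^k) = rank((A - 2I)^(k+1))).
For λ = 3: rank(A - 3I) = 2, and the largest Jordan block has size 2 (the smallest k with rank((A - 3I)^k) = rank((A - 3I)^(k+1))).

So m_A(x) = (x - 3)^2(x - 2).

m_A(x) = (x - 3)^2(x - 2)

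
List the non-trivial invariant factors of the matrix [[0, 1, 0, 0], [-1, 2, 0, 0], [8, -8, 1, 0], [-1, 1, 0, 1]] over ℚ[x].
The Jordan structure of A has elementary divisors (x - 1)^2, (x - 1), (x - 1). Arranging the block sizes at each eigenvalue in decreasing order and taking row products gives the invariant factors.

Invariant factors (smallest first, each dividing the next): x - 1, x - 1, (x - 1)^2.

Check: the last factor (x - 1)^2 is the minimal polynomial, and the product (x - 1)^4 is the characteristic polynomial.

x - 1, x - 1, (x - 1)^2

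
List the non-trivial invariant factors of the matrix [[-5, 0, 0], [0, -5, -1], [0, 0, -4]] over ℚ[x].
x + 5, (x + 4)(x + 5)

The Jordan structure of A has elementary divisors (x + 5), (x + 5), (x + 4). Arranging the block sizes at each eigenvalue in decreasing order and taking row products gives the invariant factors.

Invariant factors (smallest first, each dividing the next): x + 5, (x + 4)(x + 5).

Check: the last factor (x + 4)(x + 5) is the minimal polynomial, and the product (x + 4)(x + 5)^2 is the characteristic polynomial.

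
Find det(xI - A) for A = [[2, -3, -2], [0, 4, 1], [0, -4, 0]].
xI - A = [[x - 2, 3, 2], [0, x - 4, -1], [0, 4, x]].

Expanding det(xI - A) along the first row:
det(xI - A) = + (x - 2)·det([[x - 4, -1], [4, x]]) - (3)·det([[0, -1], [0, x]]) + (2)·det([[0, x - 4], [0, 4]]).

Evaluating gives χ_A(x) = x^3 - 6x^2 + 12x - 8 = (x - 2)^3.

χ_A(x) = (x - 2)^3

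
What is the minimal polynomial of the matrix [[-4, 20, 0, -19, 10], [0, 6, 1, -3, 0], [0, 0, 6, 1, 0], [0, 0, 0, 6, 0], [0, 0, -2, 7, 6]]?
m_A(x) = (x - 6)^3(x + 4)

The characteristic polynomial factors as (x - 6)^4(x + 4). The minimal polynomial is ∏(x - λ)^{k_λ} where k_λ is the size of the largest Jordan block at λ.

For λ = -4: rank(A + 4I) = 4, and the largest Jordan block has size 1 (the smallest k with rank((A + 4I)^k) = rank((A + 4I)^(k+1))).
For λ = 6: rank(A - 6I) = 3, and the largest Jordan block has size 3 (the smallest k with rank((A - 6I)^k) = rank((A - 6I)^(k+1))).

So m_A(x) = (x - 6)^3(x + 4).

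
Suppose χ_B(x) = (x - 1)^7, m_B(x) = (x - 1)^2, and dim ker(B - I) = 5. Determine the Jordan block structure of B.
λ = 1: algebraic multiplicity 7 (exponent in χ_B), largest block size 2 (exponent in m_B), 5 blocks (geometric multiplicity). These force block sizes [2, 2, 1, 1, 1].

Jordan blocks: (1, 2), (1, 2), (1, 1), (1, 1), (1, 1)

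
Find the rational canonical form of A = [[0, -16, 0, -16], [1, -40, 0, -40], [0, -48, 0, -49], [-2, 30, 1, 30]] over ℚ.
R = [[0, 0, 0, -16], [1, 0, 0, -40], [0, 1, 0, -33], [0, 0, 1, -10]]

The invariant factors of A (the non-unit diagonal entries of the Smith normal form of xI - A over ℚ[x]) are (x + 1)^2(x + 4)^2, each dividing the next. The characteristic polynomial is their product, (x + 1)^2(x + 4)^2.

The rational canonical form is the block-diagonal matrix of companion matrices C(f_i):
R = [[0, 0, 0, -16], [1, 0, 0, -40], [0, 1, 0, -33], [0, 0, 1, -10]].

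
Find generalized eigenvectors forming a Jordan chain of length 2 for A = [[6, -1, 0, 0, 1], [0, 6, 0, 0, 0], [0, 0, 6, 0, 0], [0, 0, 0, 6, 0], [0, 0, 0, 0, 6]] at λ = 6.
We seek v_1 ∈ ker((A - 6I)^2) \ ker(A - 6I), then set v_{i+1} = (A - 6I) v_i.

One such chain is v_1 = [[0, 1, 0, 0, 2]]^T, v_2 = [[1, 0, 0, 0, 0]]^T. Check: (A - 6I) v_2 = [[0, 0, 0, 0, 0]]^T = 0.

v_1 = [[0, 1, 0, 0, 2]]^T, v_2 = [[1, 0, 0, 0, 0]]^T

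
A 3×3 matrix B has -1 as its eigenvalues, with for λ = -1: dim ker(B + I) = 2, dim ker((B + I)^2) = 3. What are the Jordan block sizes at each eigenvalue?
Jordan blocks: (-1, 2), (-1, 1)

λ = -1: successive nullity increments [2, 1] count blocks of size ≥ k; block sizes are [2, 1].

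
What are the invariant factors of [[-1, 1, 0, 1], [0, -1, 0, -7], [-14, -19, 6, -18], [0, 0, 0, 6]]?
The Jordan structure of A has elementary divisors (x + 1)^2, (x - 6)^2. Arranging the block sizes at each eigenvalue in decreasing order and taking row products gives the invariant factors.

Invariant factors (smallest first, each dividing the next): (x - 6)^2(x + 1)^2.

Check: the last factor (x - 6)^2(x + 1)^2 is the minimal polynomial, and the product (x - 6)^2(x + 1)^2 is the characteristic polynomial.

(x - 6)^2(x + 1)^2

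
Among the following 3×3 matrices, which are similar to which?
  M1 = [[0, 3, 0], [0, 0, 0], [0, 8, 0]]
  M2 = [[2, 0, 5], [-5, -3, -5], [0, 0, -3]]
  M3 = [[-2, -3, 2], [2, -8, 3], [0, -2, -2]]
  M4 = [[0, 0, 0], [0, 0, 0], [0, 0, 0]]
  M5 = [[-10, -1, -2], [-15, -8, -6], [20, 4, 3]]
Characteristic polynomials: χ_{M1} = x^3, χ_{M2} = (x - 2)(x + 3)^2, χ_{M3} = (x + 4)^3, χ_{M4} = x^3, χ_{M5} = (x + 5)^3.

{M1}: invariant factors x, x^2.

{M2}: invariant factors x + 3, (x - 2)(x + 3).

{M3}: invariant factors (x + 4)^3.

{M4}: invariant factors x, x, x.

{M5}: invariant factors x + 5, (x + 5)^2.

Matrices are similar if and only if their invariant-factor lists agree; the partition into similarity classes is {M1}, {M2}, {M3}, {M4}, {M5}.

5 classes: {M1}, {M2}, {M3}, {M4}, {M5}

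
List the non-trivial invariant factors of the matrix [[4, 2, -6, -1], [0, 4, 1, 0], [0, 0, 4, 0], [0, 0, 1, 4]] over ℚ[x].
x - 4, (x - 4)^3

The Jordan structure of A has elementary divisors (x - 4)^3, (x - 4). Arranging the block sizes at each eigenvalue in decreasing order and taking row products gives the invariant factors.

Invariant factors (smallest first, each dividing the next): x - 4, (x - 4)^3.

Check: the last factor (x - 4)^3 is the minimal polynomial, and the product (x - 4)^4 is the characteristic polynomial.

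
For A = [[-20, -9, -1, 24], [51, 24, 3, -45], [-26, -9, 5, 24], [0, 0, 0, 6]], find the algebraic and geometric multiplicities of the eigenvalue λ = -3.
The characteristic polynomial is (x - 6)^3(x + 3), so the factor x + 3 appears with exponent 1: the algebraic multiplicity is 1.

rank(A + 3I) = 3, so the eigenspace has dimension 4 - 3 = 1: the geometric multiplicity is 1.

algebraic multiplicity 1, geometric multiplicity 1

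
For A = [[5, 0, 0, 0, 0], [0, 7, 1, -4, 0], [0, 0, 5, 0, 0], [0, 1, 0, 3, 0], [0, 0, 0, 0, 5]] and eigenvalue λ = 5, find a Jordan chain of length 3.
v_1 = [[1, 0, 1, 0, 0]]^T, v_2 = [[0, 1, 0, 0, 0]]^T, v_3 = [[0, 2, 0, 1, 0]]^T

We seek v_1 ∈ ker((A - 5I)^3) \ ker((A - 5I)^2), then set v_{i+1} = (A - 5I) v_i.

One such chain is v_1 = [[1, 0, 1, 0, 0]]^T, v_2 = [[0, 1, 0, 0, 0]]^T, v_3 = [[0, 2, 0, 1, 0]]^T. Check: (A - 5I) v_3 = [[0, 0, 0, 0, 0]]^T = 0.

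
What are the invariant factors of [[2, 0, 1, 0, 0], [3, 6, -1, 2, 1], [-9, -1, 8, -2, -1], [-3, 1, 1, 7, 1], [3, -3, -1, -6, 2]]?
x - 5, x - 5, (x - 5)^3

The Jordan structure of A has elementary divisors (x - 5)^3, (x - 5), (x - 5). Arranging the block sizes at each eigenvalue in decreasing order and taking row products gives the invariant factors.

Invariant factors (smallest first, each dividing the next): x - 5, x - 5, (x - 5)^3.

Check: the last factor (x - 5)^3 is the minimal polynomial, and the product (x - 5)^5 is the characteristic polynomial.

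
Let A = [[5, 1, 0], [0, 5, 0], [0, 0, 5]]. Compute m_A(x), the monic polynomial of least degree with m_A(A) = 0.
The characteristic polynomial factors as (x - 5)^3. The minimal polynomial is ∏(x - λ)^{k_λ} where k_λ is the size of the largest Jordan block at λ.

For λ = 5: rank(A - 5I) = 1, and the largest Jordan block has size 2 (the smallest k with rank((A - 5I)^k) = rank((A - 5I)^(k+1))).

So m_A(x) = (x - 5)^2.

m_A(x) = (x - 5)^2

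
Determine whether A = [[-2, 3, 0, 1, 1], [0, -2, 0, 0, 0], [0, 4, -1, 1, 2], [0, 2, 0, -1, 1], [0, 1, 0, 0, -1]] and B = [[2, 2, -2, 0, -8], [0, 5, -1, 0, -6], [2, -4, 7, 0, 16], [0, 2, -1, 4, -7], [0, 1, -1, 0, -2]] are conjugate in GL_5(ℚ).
trace(A) = -7 but trace(B) = 16. The trace is a similarity invariant, so A and B are not similar.

No.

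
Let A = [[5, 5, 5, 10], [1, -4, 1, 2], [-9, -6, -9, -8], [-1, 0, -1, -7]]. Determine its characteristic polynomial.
χ_A(x) = x(x + 5)^3

xI - A = [[x - 5, -5, -5, -10], [-1, x + 4, -1, -2], [9, 6, x + 9, 8], [1, 0, 1, x + 7]].

Expanding det(xI - A) along the first row:
det(xI - A) = + (x - 5)·det([[x + 4, -1, -2], [6, x + 9, 8], [0, 1, x + 7]]) - (-5)·det([[-1, -1, -2], [9, x + 9, 8], [1, 1, x + 7]]) + (-5)·det([[-1, x + 4, -2], [9, 6, 8], [1, 0, x + 7]]) - (-10)·det([[-1, x + 4, -1], [9, 6, x + 9], [1, 0, 1]]).

Evaluating gives χ_A(x) = x^4 + 15x^3 + 75x^2 + 125x = x(x + 5)^3.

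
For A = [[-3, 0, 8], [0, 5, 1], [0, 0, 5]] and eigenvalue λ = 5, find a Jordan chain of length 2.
v_1 = [[1, 0, 1]]^T, v_2 = [[0, 1, 0]]^T

We seek v_1 ∈ ker((A - 5I)^2) \ ker(A - 5I), then set v_{i+1} = (A - 5I) v_i.

One such chain is v_1 = [[1, 0, 1]]^T, v_2 = [[0, 1, 0]]^T. Check: (A - 5I) v_2 = [[0, 0, 0]]^T = 0.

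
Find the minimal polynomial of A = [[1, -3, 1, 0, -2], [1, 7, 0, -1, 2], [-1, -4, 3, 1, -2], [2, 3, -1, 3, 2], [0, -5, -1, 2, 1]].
The characteristic polynomial factors as (x - 3)^5. The minimal polynomial is ∏(x - λ)^{k_λ} where k_λ is the size of the largest Jordan block at λ.

For λ = 3: rank(A - 3I) = 2, and the largest Jordan block has size 2 (the smallest k with rank((A - 3I)^k) = rank((A - 3I)^(k+1))).

So m_A(x) = (x - 3)^2.

m_A(x) = (x - 3)^2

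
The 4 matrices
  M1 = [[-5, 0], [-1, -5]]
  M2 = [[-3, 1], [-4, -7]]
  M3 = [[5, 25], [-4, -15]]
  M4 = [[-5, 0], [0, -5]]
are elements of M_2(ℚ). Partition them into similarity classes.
Characteristic polynomials: χ_{M1} = (x + 5)^2, χ_{M2} = (x + 5)^2, χ_{M3} = (x + 5)^2, χ_{M4} = (x + 5)^2.

{M1, M2, M3}: invariant factors (x + 5)^2.

{M4}: invariant factors x + 5, x + 5.

Matrices are similar if and only if their invariant-factor lists agree; the partition into similarity classes is {M1, M2, M3}, {M4}.

2 classes: {M1, M2, M3}, {M4}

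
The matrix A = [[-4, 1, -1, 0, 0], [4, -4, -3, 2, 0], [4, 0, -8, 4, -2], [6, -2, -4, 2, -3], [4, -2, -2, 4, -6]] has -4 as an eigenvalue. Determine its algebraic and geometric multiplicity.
The characteristic polynomial is (x + 4)^5, so the factor x + 4 appears with exponent 5: the algebraic multiplicity is 5.

rank(A + 4I) = 3, so the eigenspace has dimension 5 - 3 = 2: the geometric multiplicity is 2.

Since 2 < 5, A is not diagonalizable.

algebraic multiplicity 5, geometric multiplicity 2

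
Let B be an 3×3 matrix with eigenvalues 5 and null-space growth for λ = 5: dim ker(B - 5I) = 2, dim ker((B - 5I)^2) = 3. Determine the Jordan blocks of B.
λ = 5: successive nullity increments [2, 1] count blocks of size ≥ k; block sizes are [2, 1].

Jordan blocks: (5, 2), (5, 1)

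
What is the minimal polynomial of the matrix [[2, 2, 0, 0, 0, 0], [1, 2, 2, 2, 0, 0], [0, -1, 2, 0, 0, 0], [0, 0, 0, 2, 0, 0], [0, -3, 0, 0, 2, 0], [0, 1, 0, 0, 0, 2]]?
m_A(x) = (x - 2)^3

The characteristic polynomial factors as (x - 2)^6. The minimal polynomial is ∏(x - λ)^{k_λ} where k_λ is the size of the largest Jordan block at λ.

For λ = 2: rank(A - 2I) = 2, and the largest Jordan block has size 3 (the smallest k with rank((A - 2I)^k) = rank((A - 2I)^(k+1))).

So m_A(x) = (x - 2)^3.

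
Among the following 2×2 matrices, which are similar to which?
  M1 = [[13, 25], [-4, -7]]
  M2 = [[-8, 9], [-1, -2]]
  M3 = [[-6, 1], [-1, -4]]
2 classes: {M1}, {M2, M3}

Characteristic polynomials: χ_{M1} = (x - 3)^2, χ_{M2} = (x + 5)^2, χ_{M3} = (x + 5)^2.

{M1}: invariant factors (x - 3)^2.

{M2, M3}: invariant factors (x + 5)^2.

Matrices are similar if and only if their invariant-factor lists agree; the partition into similarity classes is {M1}, {M2, M3}.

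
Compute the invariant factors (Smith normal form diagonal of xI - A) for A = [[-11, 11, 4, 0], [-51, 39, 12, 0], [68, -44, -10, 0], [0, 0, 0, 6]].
The Jordan structure of A has elementary divisors (x - 6)^2, (x - 6), (x - 6). Arranging the block sizes at each eigenvalue in decreasing order and taking row products gives the invariant factors.

Invariant factors (smallest first, each dividing the next): x - 6, x - 6, (x - 6)^2.

Check: the last factor (x - 6)^2 is the minimal polynomial, and the product (x - 6)^4 is the characteristic polynomial.

x - 6, x - 6, (x - 6)^2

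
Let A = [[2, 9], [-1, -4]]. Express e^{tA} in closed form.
A has Jordan form J = [[-1, 1], [0, -1]] with A = PJP^{-1}, so e^{tA} = P e^{tJ} P^{-1}.

For a Jordan block J_k(λ), e^{tJ_k(λ)} = e^{λt} · (I + tN + t^2 N^2/2! + ... + t^{k-1} N^{k-1}/(k-1)!) where N is the nilpotent superdiagonal part.

Assembling the blocks and conjugating back gives the entries of e^{tA} as shown above.

e^{tA} = [[(3*t + 1)*e^{-t}, 9*t*e^{-t}], [-t*e^{-t}, (1 - 3*t)*e^{-t}]]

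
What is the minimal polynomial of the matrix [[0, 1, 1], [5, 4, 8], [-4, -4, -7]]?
m_A(x) = (x + 1)^3

The characteristic polynomial factors as (x + 1)^3. The minimal polynomial is ∏(x - λ)^{k_λ} where k_λ is the size of the largest Jordan block at λ.

For λ = -1: rank(A + I) = 2, and the largest Jordan block has size 3 (the smallest k with rank((A + I)^k) = rank((A + I)^(k+1))).

So m_A(x) = (x + 1)^3.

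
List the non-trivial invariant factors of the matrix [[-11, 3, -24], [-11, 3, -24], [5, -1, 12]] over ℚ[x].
x^2(x - 4)

The Jordan structure of A has elementary divisors x^2, (x - 4). Arranging the block sizes at each eigenvalue in decreasing order and taking row products gives the invariant factors.

Invariant factors (smallest first, each dividing the next): x^2(x - 4).

Check: the last factor x^2(x - 4) is the minimal polynomial, and the product x^2(x - 4) is the characteristic polynomial.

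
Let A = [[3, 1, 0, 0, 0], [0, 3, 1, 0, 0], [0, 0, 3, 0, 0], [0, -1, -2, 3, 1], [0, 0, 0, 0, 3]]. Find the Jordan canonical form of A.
J = [[3, 1, 0, 0, 0], [0, 3, 1, 0, 0], [0, 0, 3, 0, 0], [0, 0, 0, 3, 1], [0, 0, 0, 0, 3]]

The characteristic polynomial is det(xI - A) = (x - 3)^5, so the eigenvalues are 3 (algebraic multiplicity 5).

For λ = 3: rank(A - 3I) = 3, rank((A - 3I)^2) = 1, rank((A - 3I)^3) = 0. The eigenspace has dimension 5 - 3 = 2, so there are 2 Jordan blocks; the rank sequence gives block sizes [3, 2].

Assembling the blocks gives the Jordan form J above.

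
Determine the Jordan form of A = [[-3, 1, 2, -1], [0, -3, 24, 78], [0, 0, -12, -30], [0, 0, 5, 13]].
J = [[-3, 1, 0, 0], [0, -3, 0, 0], [0, 0, -2, 0], [0, 0, 0, 3]]

The characteristic polynomial is det(xI - A) = (x - 3)(x + 2)(x + 3)^2, so the eigenvalues are -3 (algebraic multiplicity 2), -2 (algebraic multiplicity 1), 3 (algebraic multiplicity 1).

For λ = -3: rank(A + 3I) = 3, rank((A + 3I)^2) = 2. The eigenspace has dimension 4 - 3 = 1, so there is 1 Jordan block; the rank sequence gives block sizes [2].

For λ = -2: algebraic multiplicity 1 gives one 1×1 block.

For λ = 3: algebraic multiplicity 1 gives one 1×1 block.

Assembling the blocks gives the Jordan form J above.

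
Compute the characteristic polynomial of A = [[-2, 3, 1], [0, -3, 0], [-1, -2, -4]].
xI - A = [[x + 2, -3, -1], [0, x + 3, 0], [1, 2, x + 4]].

Expanding det(xI - A) along the first row:
det(xI - A) = + (x + 2)·det([[x + 3, 0], [2, x + 4]]) - (-3)·det([[0, 0], [1, x + 4]]) + (-1)·det([[0, x + 3], [1, 2]]).

Evaluating gives χ_A(x) = x^3 + 9x^2 + 27x + 27 = (x + 3)^3.

χ_A(x) = (x + 3)^3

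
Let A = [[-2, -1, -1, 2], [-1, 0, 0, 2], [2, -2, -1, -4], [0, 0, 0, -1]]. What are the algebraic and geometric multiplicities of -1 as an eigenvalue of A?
The characteristic polynomial is (x + 1)^4, so the factor x + 1 appears with exponent 4: the algebraic multiplicity is 4.

rank(A + I) = 2, so the eigenspace has dimension 4 - 2 = 2: the geometric multiplicity is 2.

Since 2 < 4, A is not diagonalizable.

algebraic multiplicity 4, geometric multiplicity 2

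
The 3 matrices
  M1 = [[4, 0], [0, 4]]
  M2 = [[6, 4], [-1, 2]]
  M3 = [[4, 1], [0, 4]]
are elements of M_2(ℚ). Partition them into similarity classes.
2 classes: {M1}, {M2, M3}

Characteristic polynomials: χ_{M1} = (x - 4)^2, χ_{M2} = (x - 4)^2, χ_{M3} = (x - 4)^2.

{M1}: invariant factors x - 4, x - 4.

{M2, M3}: invariant factors (x - 4)^2.

Matrices are similar if and only if their invariant-factor lists agree; the partition into similarity classes is {M1}, {M2, M3}.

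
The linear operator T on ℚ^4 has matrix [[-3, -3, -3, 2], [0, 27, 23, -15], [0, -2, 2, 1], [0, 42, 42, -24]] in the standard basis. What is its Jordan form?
J = [[-3, 1, 0, 0], [0, -3, 0, 0], [0, 0, 4, 1], [0, 0, 0, 4]]

The characteristic polynomial is det(xI - A) = (x - 4)^2(x + 3)^2, so the eigenvalues are -3 (algebraic multiplicity 2), 4 (algebraic multiplicity 2).

For λ = -3: rank(A + 3I) = 3, rank((A + 3I)^2) = 2. The eigenspace has dimension 4 - 3 = 1, so there is 1 Jordan block; the rank sequence gives block sizes [2].

For λ = 4: rank(A - 4I) = 3, rank((A - 4I)^2) = 2. The eigenspace has dimension 4 - 3 = 1, so there is 1 Jordan block; the rank sequence gives block sizes [2].

Assembling the blocks gives the Jordan form J above.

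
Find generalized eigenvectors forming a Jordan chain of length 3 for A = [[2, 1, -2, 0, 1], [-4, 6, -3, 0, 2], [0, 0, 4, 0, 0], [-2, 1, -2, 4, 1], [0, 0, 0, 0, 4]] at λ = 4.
v_1 = [[-1, 0, 1, 0, 0]]^T, v_2 = [[0, 1, 0, 0, 0]]^T, v_3 = [[1, 2, 0, 1, 0]]^T

We seek v_1 ∈ ker((A - 4I)^3) \ ker((A - 4I)^2), then set v_{i+1} = (A - 4I) v_i.

One such chain is v_1 = [[-1, 0, 1, 0, 0]]^T, v_2 = [[0, 1, 0, 0, 0]]^T, v_3 = [[1, 2, 0, 1, 0]]^T. Check: (A - 4I) v_3 = [[0, 0, 0, 0, 0]]^T = 0.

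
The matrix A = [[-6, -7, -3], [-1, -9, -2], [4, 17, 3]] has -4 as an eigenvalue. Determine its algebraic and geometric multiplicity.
algebraic multiplicity 3, geometric multiplicity 1

The characteristic polynomial is (x + 4)^3, so the factor x + 4 appears with exponent 3: the algebraic multiplicity is 3.

rank(A + 4I) = 2, so the eigenspace has dimension 3 - 2 = 1: the geometric multiplicity is 1.

Since 1 < 3, A is not diagonalizable.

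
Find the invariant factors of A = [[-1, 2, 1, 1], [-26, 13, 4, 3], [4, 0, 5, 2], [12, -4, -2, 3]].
The Jordan structure of A has elementary divisors (x - 5)^2, (x - 5)^2. Arranging the block sizes at each eigenvalue in decreasing order and taking row products gives the invariant factors.

Invariant factors (smallest first, each dividing the next): (x - 5)^2, (x - 5)^2.

Check: the last factor (x - 5)^2 is the minimal polynomial, and the product (x - 5)^4 is the characteristic polynomial.

(x - 5)^2, (x - 5)^2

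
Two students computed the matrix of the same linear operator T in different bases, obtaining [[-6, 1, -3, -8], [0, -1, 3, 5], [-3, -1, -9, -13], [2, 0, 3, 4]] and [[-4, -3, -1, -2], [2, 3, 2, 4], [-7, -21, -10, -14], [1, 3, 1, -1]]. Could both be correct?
Both have characteristic polynomial (x + 3)^4, but the minimal polynomial of A is (x + 3)^3 while the minimal polynomial of B is (x + 3)^2. The minimal polynomial is a similarity invariant, so A and B are not similar.

No.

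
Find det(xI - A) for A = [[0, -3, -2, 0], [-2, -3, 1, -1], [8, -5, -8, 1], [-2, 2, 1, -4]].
χ_A(x) = (x + 3)(x + 4)^3

xI - A = [[x, 3, 2, 0], [2, x + 3, -1, 1], [-8, 5, x + 8, -1], [2, -2, -1, x + 4]].

Expanding det(xI - A) along the first row:
det(xI - A) = + (x)·det([[x + 3, -1, 1], [5, x + 8, -1], [-2, -1, x + 4]]) - (3)·det([[2, -1, 1], [-8, x + 8, -1], [2, -1, x + 4]]) + (2)·det([[2, x + 3, 1], [-8, 5, -1], [2, -2, x + 4]]) - (0)·det([[2, x + 3, -1], [-8, 5, x + 8], [2, -2, -1]]).

Evaluating gives χ_A(x) = x^4 + 15x^3 + 84x^2 + 208x + 192 = (x + 3)(x + 4)^3.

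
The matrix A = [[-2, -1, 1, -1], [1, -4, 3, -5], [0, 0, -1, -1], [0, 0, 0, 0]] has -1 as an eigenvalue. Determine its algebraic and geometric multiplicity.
algebraic multiplicity 1, geometric multiplicity 1

The characteristic polynomial is x(x + 1)(x + 3)^2, so the factor x + 1 appears with exponent 1: the algebraic multiplicity is 1.

rank(A + I) = 3, so the eigenspace has dimension 4 - 3 = 1: the geometric multiplicity is 1.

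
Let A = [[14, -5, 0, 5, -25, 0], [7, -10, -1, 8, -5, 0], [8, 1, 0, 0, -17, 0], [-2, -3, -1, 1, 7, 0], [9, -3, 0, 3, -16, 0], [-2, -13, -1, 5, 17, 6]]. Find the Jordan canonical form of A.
The characteristic polynomial is det(xI - A) = (x - 6)(x + 1)^3(x + 4)^2, so the eigenvalues are -4 (algebraic multiplicity 2), -1 (algebraic multiplicity 3), 6 (algebraic multiplicity 1).

For λ = -4: rank(A + 4I) = 5, rank((A + 4I)^2) = 4. The eigenspace has dimension 6 - 5 = 1, so there is 1 Jordan block; the rank sequence gives block sizes [2].

For λ = -1: rank(A + I) = 4, rank((A + I)^2) = 3. The eigenspace has dimension 6 - 4 = 2, so there are 2 Jordan blocks; the rank sequence gives block sizes [2, 1].

For λ = 6: algebraic multiplicity 1 gives one 1×1 block.

Assembling the blocks gives the Jordan form J above.

J = [[-4, 1, 0, 0, 0, 0], [0, -4, 0, 0, 0, 0], [0, 0, -1, 1, 0, 0], [0, 0, 0, -1, 0, 0], [0, 0, 0, 0, -1, 0], [0, 0, 0, 0, 0, 6]]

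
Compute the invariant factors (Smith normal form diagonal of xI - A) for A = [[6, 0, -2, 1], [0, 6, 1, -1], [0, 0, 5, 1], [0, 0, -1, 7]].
The Jordan structure of A has elementary divisors (x - 6)^3, (x - 6). Arranging the block sizes at each eigenvalue in decreasing order and taking row products gives the invariant factors.

Invariant factors (smallest first, each dividing the next): x - 6, (x - 6)^3.

Check: the last factor (x - 6)^3 is the minimal polynomial, and the product (x - 6)^4 is the characteristic polynomial.

x - 6, (x - 6)^3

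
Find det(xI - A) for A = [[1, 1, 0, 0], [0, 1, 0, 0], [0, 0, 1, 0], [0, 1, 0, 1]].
χ_A(x) = (x - 1)^4

xI - A = [[x - 1, -1, 0, 0], [0, x - 1, 0, 0], [0, 0, x - 1, 0], [0, -1, 0, x - 1]].

Expanding det(xI - A) along the first row:
det(xI - A) = + (x - 1)·det([[x - 1, 0, 0], [0, x - 1, 0], [-1, 0, x - 1]]) - (-1)·det([[0, 0, 0], [0, x - 1, 0], [0, 0, x - 1]]) + (0)·det([[0, x - 1, 0], [0, 0, 0], [0, -1, x - 1]]) - (0)·det([[0, x - 1, 0], [0, 0, x - 1], [0, -1, 0]]).

Evaluating gives χ_A(x) = x^4 - 4x^3 + 6x^2 - 4x + 1 = (x - 1)^4.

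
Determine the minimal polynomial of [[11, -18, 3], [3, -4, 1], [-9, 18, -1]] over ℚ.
The characteristic polynomial factors as (x - 2)^3. The minimal polynomial is ∏(x - λ)^{k_λ} where k_λ is the size of the largest Jordan block at λ.

For λ = 2: rank(A - 2I) = 1, and the largest Jordan block has size 2 (the smallest k with rank((A - 2I)^k) = rank((A - 2I)^(k+1))).

So m_A(x) = (x - 2)^2.

m_A(x) = (x - 2)^2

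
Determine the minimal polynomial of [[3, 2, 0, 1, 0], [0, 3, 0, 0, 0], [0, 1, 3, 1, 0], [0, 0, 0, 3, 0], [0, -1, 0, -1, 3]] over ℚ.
The characteristic polynomial factors as (x - 3)^5. The minimal polynomial is ∏(x - λ)^{k_λ} where k_λ is the size of the largest Jordan block at λ.

For λ = 3: rank(A - 3I) = 2, and the largest Jordan block has size 2 (the smallest k with rank((A - 3I)^k) = rank((A - 3I)^(k+1))).

So m_A(x) = (x - 3)^2.

m_A(x) = (x - 3)^2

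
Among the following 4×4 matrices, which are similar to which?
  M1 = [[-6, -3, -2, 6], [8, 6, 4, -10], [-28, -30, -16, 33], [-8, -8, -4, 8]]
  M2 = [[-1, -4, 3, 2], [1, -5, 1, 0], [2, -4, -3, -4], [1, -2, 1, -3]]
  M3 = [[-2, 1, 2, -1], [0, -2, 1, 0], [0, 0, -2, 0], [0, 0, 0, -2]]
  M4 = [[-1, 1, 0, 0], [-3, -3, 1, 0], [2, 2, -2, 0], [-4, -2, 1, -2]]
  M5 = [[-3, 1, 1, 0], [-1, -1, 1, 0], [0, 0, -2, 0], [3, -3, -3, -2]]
Characteristic polynomials: χ_{M1} = (x + 2)^4, χ_{M2} = (x + 3)^4, χ_{M3} = (x + 2)^4, χ_{M4} = (x + 2)^4, χ_{M5} = (x + 2)^4.

{M1}: invariant factors (x + 2)^2, (x + 2)^2.

{M2}: invariant factors x + 3, (x + 3)^3.

{M3, M4}: invariant factors x + 2, (x + 2)^3.

{M5}: invariant factors x + 2, x + 2, (x + 2)^2.

Matrices are similar if and only if their invariant-factor lists agree; the partition into similarity classes is {M1}, {M2}, {M3, M4}, {M5}.

4 classes: {M1}, {M2}, {M3, M4}, {M5}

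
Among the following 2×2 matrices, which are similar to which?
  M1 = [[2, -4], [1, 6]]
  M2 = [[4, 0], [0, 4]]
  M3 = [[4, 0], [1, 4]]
Characteristic polynomials: χ_{M1} = (x - 4)^2, χ_{M2} = (x - 4)^2, χ_{M3} = (x - 4)^2.

{M1, M3}: invariant factors (x - 4)^2.

{M2}: invariant factors x - 4, x - 4.

Matrices are similar if and only if their invariant-factor lists agree; the partition into similarity classes is {M1, M3}, {M2}.

2 classes: {M1, M3}, {M2}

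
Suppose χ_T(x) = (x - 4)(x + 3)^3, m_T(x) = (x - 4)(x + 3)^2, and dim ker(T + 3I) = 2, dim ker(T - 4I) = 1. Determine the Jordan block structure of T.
λ = -3: algebraic multiplicity 3 (exponent in χ_T), largest block size 2 (exponent in m_T), 2 blocks (geometric multiplicity). These force block sizes [2, 1].
λ = 4: algebraic multiplicity 1 (exponent in χ_T), largest block size 1 (exponent in m_T), 1 block (geometric multiplicity). This forces block sizes [1].

Jordan blocks: (-3, 2), (-3, 1), (4, 1)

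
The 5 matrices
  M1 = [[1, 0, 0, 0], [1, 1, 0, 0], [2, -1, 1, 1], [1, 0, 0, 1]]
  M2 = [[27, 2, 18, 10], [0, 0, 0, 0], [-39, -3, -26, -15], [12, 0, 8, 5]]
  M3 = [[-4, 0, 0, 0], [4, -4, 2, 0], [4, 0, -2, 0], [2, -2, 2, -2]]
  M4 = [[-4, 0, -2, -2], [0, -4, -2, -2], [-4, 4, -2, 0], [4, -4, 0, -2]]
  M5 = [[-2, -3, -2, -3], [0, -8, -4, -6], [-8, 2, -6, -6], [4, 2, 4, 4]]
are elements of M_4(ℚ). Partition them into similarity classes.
4 classes: {M1}, {M2}, {M3, M4}, {M5}

Characteristic polynomials: χ_{M1} = (x - 1)^4, χ_{M2} = x^2(x - 5)(x - 1), χ_{M3} = (x + 2)^2(x + 4)^2, χ_{M4} = (x + 2)^2(x + 4)^2, χ_{M5} = (x + 2)^2(x + 4)^2.

{M1}: invariant factors (x - 1)^2, (x - 1)^2.

{M2}: invariant factors x^2(x - 5)(x - 1).

{M3, M4}: invariant factors (x + 2)(x + 4), (x + 2)(x + 4).

{M5}: invariant factors x + 2, (x + 2)(x + 4)^2.

Matrices are similar if and only if their invariant-factor lists agree; the partition into similarity classes is {M1}, {M2}, {M3, M4}, {M5}.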